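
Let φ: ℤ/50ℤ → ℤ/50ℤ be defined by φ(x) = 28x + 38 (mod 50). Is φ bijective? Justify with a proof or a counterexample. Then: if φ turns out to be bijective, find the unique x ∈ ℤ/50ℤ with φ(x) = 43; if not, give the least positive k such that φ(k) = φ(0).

25

We have gcd(28, 50) = 2 > 1. Taking x_1 = 0 and x_2 = 25: φ(0) = 38 and φ(25) = 28·25 + 38 = 738 ≡ 38 (mod 50).
So φ(0) = φ(25) while 0 ≠ 25, therefore φ is not injective, hence not bijective.
Since φ is not bijective, we find the least positive k with φ(k) = φ(0): this means 28k ≡ 0 (mod 50), i.e. 50 ∣ 28k. Since gcd(28, 50) = 2, dividing through by 2 this holds exactly when 25 ∣ 14k, and as gcd(14, 25) = 1, exactly when 25 ∣ k.
The smallest positive such k is 25.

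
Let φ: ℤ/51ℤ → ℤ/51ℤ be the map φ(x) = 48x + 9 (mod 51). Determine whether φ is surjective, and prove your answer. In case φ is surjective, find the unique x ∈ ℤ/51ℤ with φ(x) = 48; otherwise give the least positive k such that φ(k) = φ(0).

17

Recall that surjectivity means every element of the codomain has a preimage under φ.
Since gcd(48, 51) = 3, we have 48x ≡ 0 (mod 3) for all x, so φ(x) ≡ 0 (mod 3).
But 1 ≢ 0 (mod 3), so 1 ∈ ℤ/51ℤ has no preimage. Thus φ is not surjective.
Since φ is not surjective, we find the least positive k with φ(k) = φ(0): this means 48k ≡ 0 (mod 51), i.e. 51 ∣ 48k. Since gcd(48, 51) = 3, dividing through by 3 this holds exactly when 17 ∣ 16k, and as gcd(16, 17) = 1, exactly when 17 ∣ k.
The smallest positive such k is 17.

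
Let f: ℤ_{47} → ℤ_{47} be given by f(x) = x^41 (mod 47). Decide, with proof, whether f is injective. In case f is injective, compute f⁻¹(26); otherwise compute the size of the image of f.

Since 47 is prime, the nonzero elements of ℤ_{47} form a cyclic group of order 46.
As gcd(41, 46) = 1, raising to the 41st power is a bijection on this group: if x_1^41 ≡ x_2^41 then (x_1x_2^{−1})^41 = 1, and the only element of order dividing gcd(41, 46) = 1 is 1, so x_1 = x_2.
With f(0) = 0 this makes f injective on all of ℤ_{47}, hence bijective (finite equal-size domain and codomain). In particular f is injective.
Since f is injective, we find the preimage of 26. The inverse of x ↦ x^41 on (ℤ_{47})^× is x ↦ x^9, because 41·9 = 369 = 8·46 + 1 ≡ 1 (mod 46) and x^{46} = 1 for x ≠ 0 (Fermat). So f⁻¹(26) = 26^9 mod 47.
Repeated squaring mod 47: 26^1 ≡ 26, 26^2 ≡ 26² = 676 ≡ 18, 26^4 ≡ 18² = 324 ≡ 42, 26^8 ≡ 42² = 1764 ≡ 25. Since 9 = 8 + 1, 26^9 ≡ 25·26: 25·26 = 650 ≡ 39. So 26^9 ≡ 39 (mod 47).
Hence f⁻¹(26) = 39.

39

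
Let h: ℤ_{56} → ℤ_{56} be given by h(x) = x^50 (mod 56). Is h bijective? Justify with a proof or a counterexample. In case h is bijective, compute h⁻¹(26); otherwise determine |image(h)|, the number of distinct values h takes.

8

h(6): Repeated squaring mod 56: 6^1 ≡ 6, 6^2 ≡ 6² = 36, 6^4 ≡ 36² = 1296 ≡ 8, 6^8 ≡ 8² = 64 ≡ 8, 6^16 ≡ 8² = 64 ≡ 8, 6^32 ≡ 8² = 64 ≡ 8. Since 50 = 32 + 16 + 2, 6^50 ≡ 8·8·36: 8·8 = 64 ≡ 8, then 8·36 = 288 ≡ 8. So 6^50 ≡ 8 (mod 56).
h(8): Repeated squaring mod 56: 8^1 ≡ 8, 8^2 ≡ 8² = 64 ≡ 8, 8^4 ≡ 8² = 64 ≡ 8, 8^8 ≡ 8² = 64 ≡ 8, 8^16 ≡ 8² = 64 ≡ 8, 8^32 ≡ 8² = 64 ≡ 8. Since 50 = 32 + 16 + 2, 8^50 ≡ 8·8·8: 8·8 = 64 ≡ 8, then 8·8 = 64 ≡ 8. So 8^50 ≡ 8 (mod 56).
So h(6) = h(8) = 8 while 6 ≠ 8, hence h is not injective, hence not bijective.
Since h is not bijective, we determine |image(h)|. Computing x^50 mod 56 for each x (by repeated squaring, reducing mod 56 at every step), the values h(0), h(1), …, h(55) are: 0, 1, 32, 9, 16, 25, 8, 49, 8, 25, 16, 9, 32, 1, 0, 1, 32, 9, 16, 25, 8, 49, 8, 25, 16, 9, 32, 1, 0, 1, 32, 9, 16, 25, 8, 49, 8, 25, 16, 9, 32, 1, 0, 1, 32, 9, 16, 25, 8, 49, 8, 25, 16, 9, 32, 1.
The distinct values are {0, 1, 8, 9, 16, 25, 32, 49}; there are 8 of them.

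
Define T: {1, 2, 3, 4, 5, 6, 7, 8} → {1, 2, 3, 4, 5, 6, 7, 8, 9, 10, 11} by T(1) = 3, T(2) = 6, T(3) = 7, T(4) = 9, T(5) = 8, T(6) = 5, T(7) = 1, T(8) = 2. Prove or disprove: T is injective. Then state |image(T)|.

8

The values T(1), …, T(8) are 3, 6, 7, 9, 8, 5, 1, 2 — all distinct.
So T(s) = T(t) only when s = t, and T is injective.
The image of T is {1, 2, 3, 5, 6, 7, 8, 9}, which has 8 elements.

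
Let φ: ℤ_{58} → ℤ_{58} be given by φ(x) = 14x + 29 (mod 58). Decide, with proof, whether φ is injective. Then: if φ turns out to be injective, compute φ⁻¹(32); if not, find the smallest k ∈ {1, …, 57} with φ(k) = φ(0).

29

We have gcd(14, 58) = 2 > 1. Taking x_1 = 0 and x_2 = 29: φ(0) = 29 and φ(29) = 14·29 + 29 = 435 ≡ 29 (mod 58).
So φ(0) = φ(29) while 0 ≠ 29, hence φ is not injective.
Since φ is not injective, we find the least positive k with φ(k) = φ(0): this means 14k ≡ 0 (mod 58), i.e. 58 ∣ 14k. Since gcd(14, 58) = 2, dividing through by 2 this holds exactly when 29 ∣ 7k, and as gcd(7, 29) = 1, exactly when 29 ∣ k.
The smallest positive such k is 29.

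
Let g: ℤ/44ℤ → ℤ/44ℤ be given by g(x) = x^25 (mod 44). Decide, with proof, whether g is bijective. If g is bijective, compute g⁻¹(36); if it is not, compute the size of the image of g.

g(1) = 1^25 = 1.
g(5): Repeated squaring mod 44: 5^1 ≡ 5, 5^2 ≡ 5² = 25, 5^4 ≡ 25² = 625 ≡ 9, 5^8 ≡ 9² = 81 ≡ 37, 5^16 ≡ 37² = 1369 ≡ 5. Since 25 = 16 + 8 + 1, 5^25 ≡ 5·37·5: 5·37 = 185 ≡ 9, then 9·5 = 45 ≡ 1. So 5^25 ≡ 1 (mod 44).
So g(1) = g(5) = 1 while 1 ≠ 5, so g is not injective, hence not bijective.
Since g is not bijective, we determine |image(g)|. Computing x^25 mod 44 for each x (by repeated squaring, reducing mod 44 at every step), the values g(0), g(1), …, g(43) are: 0, 1, 32, 23, 12, 1, 32, 43, 32, 1, 32, 11, 12, 21, 12, 23, 12, 21, 32, 43, 12, 21, 0, 23, 32, 1, 12, 23, 32, 21, 32, 23, 32, 33, 12, 43, 12, 1, 12, 43, 32, 21, 12, 43.
The distinct values are {0, 1, 11, 12, 21, 23, 32, 33, 43}; there are 9 of them.

9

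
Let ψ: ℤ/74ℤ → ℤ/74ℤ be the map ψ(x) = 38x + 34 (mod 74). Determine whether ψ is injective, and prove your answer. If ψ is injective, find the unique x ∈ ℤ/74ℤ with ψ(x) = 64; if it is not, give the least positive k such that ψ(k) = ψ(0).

Recall that injectivity means: for all s, t in the domain, ψ(s) = ψ(t) implies s = t.
We have gcd(38, 74) = 2 > 1. Taking s = 0 and t = 37: ψ(0) = 34 and ψ(37) = 38·37 + 34 = 1440 ≡ 34 (mod 74).
So ψ(0) = ψ(37) while 0 ≠ 37, hence ψ is not injective.
Since ψ is not injective, we find the least positive k with ψ(k) = ψ(0): this means 38k ≡ 0 (mod 74), i.e. 74 ∣ 38k. Since gcd(38, 74) = 2, dividing through by 2 this holds exactly when 37 ∣ 19k, and as gcd(19, 37) = 1, exactly when 37 ∣ k.
The smallest positive such k is 37.

37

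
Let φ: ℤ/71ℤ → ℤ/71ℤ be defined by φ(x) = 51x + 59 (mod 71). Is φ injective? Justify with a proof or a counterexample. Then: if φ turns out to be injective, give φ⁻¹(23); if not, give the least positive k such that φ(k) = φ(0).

16

Suppose φ(s) = φ(t) in ℤ/71ℤ. Then 51s + 59 ≡ 51t + 59 (mod 71), so 51(s − t) ≡ 0 (mod 71).
Since gcd(51, 71) = 1, 51 is invertible modulo 71, therefore s − t ≡ 0 (mod 71), i.e. s = t.
So φ is injective.
We now compute 51⁻¹ mod 71 explicitly. Euclid's algorithm: 71 = 1·51 + 20, 51 = 2·20 + 11, 20 = 1·11 + 9, 11 = 1·9 + 2, 9 = 4·2 + 1; back-substituting gives 1 = 39·51 − 28·71, so 51⁻¹ ≡ 39 (mod 71).
Since φ is injective, we find φ⁻¹(23): we need 51x ≡ 23 − 59 ≡ 35 (mod 71). Using 51⁻¹ = 39: x ≡ 39·35 = 1365 = 19·71 + 16, so x = 16.
Check: φ(16) = 51·16 + 59 = 875 = 12·71 + 23 ≡ 23 (mod 71).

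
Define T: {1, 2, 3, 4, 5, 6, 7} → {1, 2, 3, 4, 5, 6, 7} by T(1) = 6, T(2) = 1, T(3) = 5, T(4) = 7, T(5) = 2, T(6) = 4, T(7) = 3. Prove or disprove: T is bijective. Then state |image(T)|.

7

The values 6, 1, 5, 7, 2, 4, 3 are a permutation of {1, 2, 3, 4, 5, 6, 7}: each element appears exactly once.
So T is injective and surjective, hence bijective.
The image of T is {1, 2, 3, 4, 5, 6, 7}, which has 7 elements.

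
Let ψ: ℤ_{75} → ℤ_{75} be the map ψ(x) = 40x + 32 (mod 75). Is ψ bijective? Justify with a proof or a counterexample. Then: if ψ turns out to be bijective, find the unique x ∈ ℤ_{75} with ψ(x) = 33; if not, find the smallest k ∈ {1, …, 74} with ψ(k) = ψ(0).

We have gcd(40, 75) = 5 > 1. Taking a = 0 and b = 15: ψ(0) = 32 and ψ(15) = 40·15 + 32 = 632 ≡ 32 (mod 75).
So ψ(0) = ψ(15) while 0 ≠ 15, so ψ is not injective, hence not bijective.
Since ψ is not bijective, we find the least positive k with ψ(k) = ψ(0): this means 40k ≡ 0 (mod 75), i.e. 75 ∣ 40k. Since gcd(40, 75) = 5, dividing through by 5 this holds exactly when 15 ∣ 8k, and as gcd(8, 15) = 1, exactly when 15 ∣ k.
The smallest positive such k is 15.

15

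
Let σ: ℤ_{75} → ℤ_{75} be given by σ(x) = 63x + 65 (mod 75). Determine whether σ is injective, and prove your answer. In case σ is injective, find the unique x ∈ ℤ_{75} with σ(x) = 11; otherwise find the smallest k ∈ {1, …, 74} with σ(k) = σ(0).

25

By definition, σ is injective if σ(u) = σ(v) implies u = v.
We have gcd(63, 75) = 3 > 1. Taking u = 0 and v = 25: σ(0) = 65 and σ(25) = 63·25 + 65 = 1640 ≡ 65 (mod 75).
So σ(0) = σ(25) while 0 ≠ 25, thus σ is not injective.
Since σ is not injective, we find the least positive k with σ(k) = σ(0): this means 63k ≡ 0 (mod 75), i.e. 75 ∣ 63k. Since gcd(63, 75) = 3, dividing through by 3 this holds exactly when 25 ∣ 21k, and as gcd(21, 25) = 1, exactly when 25 ∣ k.
The smallest positive such k is 25.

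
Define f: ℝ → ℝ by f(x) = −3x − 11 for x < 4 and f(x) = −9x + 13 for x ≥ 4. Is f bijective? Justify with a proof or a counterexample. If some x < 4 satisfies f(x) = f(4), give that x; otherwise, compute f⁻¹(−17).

Both pieces are strictly decreasing (slopes −3 and −9), so each is injective on its own interval.
The left piece maps (−∞, 4) onto (−23, ∞); the right piece maps [4, ∞) onto (−∞, −23].
Since −23 = −23, the images partition ℝ: f is injective and surjective, hence bijective.
Because the two images are disjoint, no x < 4 has f(x) = f(4), so we compute f⁻¹(−17): −17 lies in (−23, ∞), so solve −3x − 11 = −17: x = (−17 + 11)/(−3) = 2.

2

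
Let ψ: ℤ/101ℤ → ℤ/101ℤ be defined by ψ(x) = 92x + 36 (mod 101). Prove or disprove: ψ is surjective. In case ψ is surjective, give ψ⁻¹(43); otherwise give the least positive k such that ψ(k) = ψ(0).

89

Since gcd(92, 101) = 1, 92 is invertible modulo 101. Euclid's algorithm: 101 = 1·92 + 9, 92 = 10·9 + 2, 9 = 4·2 + 1; back-substituting gives 1 = 56·92 − 51·101, so 92⁻¹ ≡ 56 (mod 101).
For any y ∈ ℤ/101ℤ, x = 56(y − 36) mod 101 satisfies ψ(x) = 92·56(y − 36) + 36 ≡ y (since 92·56 ≡ 1 mod 101). So every y has a preimage.
So ψ is surjective.
Since ψ is surjective, we compute ψ⁻¹(43): solve 92x + 36 ≡ 43 (mod 101), i.e. 92x ≡ 7 (mod 101).
Multiplying by 92⁻¹ = 56 gives x ≡ 56·7 = 392 = 3·101 + 89 ≡ 89 (mod 101).
Check: ψ(89) = 92·89 + 36 = 8224 = 81·101 + 43 ≡ 43 (mod 101).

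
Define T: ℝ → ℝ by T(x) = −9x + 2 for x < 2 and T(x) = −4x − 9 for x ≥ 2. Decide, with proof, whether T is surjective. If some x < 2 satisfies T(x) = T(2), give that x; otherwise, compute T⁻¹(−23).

7/2

Both pieces are strictly decreasing (slopes −9 and −4), so each is injective on its own interval.
The left piece maps (−∞, 2) onto (−16, ∞); the right piece maps [2, ∞) onto (−∞, −17].
The union (−16, ∞) ∪ (−∞, −17] omits the interval between −16 and −17; in particular −16 has no preimage. So T is not surjective.
Because the two images are disjoint, no x < 2 has T(x) = T(2), so we compute T⁻¹(−23): −23 lies in (−∞, −17], so solve −4x − 9 = −23: x = (−23 + 9)/(−4) = 7/2.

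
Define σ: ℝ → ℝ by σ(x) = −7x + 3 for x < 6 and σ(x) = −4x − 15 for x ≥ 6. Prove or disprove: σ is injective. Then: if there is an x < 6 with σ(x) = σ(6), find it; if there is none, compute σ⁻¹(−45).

15/2

Both pieces are strictly decreasing (slopes −7 and −4), so each is injective on its own interval.
The left piece maps (−∞, 6) onto (−39, ∞); the right piece maps [6, ∞) onto (−∞, −39].
These images are disjoint, so no value is attained by both pieces. Hence σ is injective.
Because the two images are disjoint, no x < 6 has σ(x) = σ(6), so we compute σ⁻¹(−45): −45 lies in (−∞, −39], so solve −4x − 15 = −45: x = (−45 + 15)/(−4) = 15/2.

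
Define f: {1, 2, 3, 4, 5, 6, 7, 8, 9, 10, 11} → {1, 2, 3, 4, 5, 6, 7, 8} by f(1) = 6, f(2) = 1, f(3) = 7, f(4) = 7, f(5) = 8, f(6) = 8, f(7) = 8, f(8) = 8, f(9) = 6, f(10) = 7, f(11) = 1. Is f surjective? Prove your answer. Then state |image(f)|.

No element maps to 2, so f is not surjective.
The image of f is {1, 6, 7, 8}, which has 4 elements.

4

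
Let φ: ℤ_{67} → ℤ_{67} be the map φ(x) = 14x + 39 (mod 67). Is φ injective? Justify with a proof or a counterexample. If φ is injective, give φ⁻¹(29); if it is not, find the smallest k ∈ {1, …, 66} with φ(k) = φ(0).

Recall that injectivity means: for all s, t in the domain, φ(s) = φ(t) implies s = t.
Suppose φ(s) = φ(t) in ℤ_{67}. Then 14s + 39 ≡ 14t + 39 (mod 67), therefore 14(s − t) ≡ 0 (mod 67).
Since gcd(14, 67) = 1, 14 is invertible modulo 67, hence s − t ≡ 0 (mod 67), i.e. s = t.
So φ is injective.
We now compute 14⁻¹ mod 67 explicitly. Euclid's algorithm: 67 = 4·14 + 11, 14 = 1·11 + 3, 11 = 3·3 + 2, 3 = 1·2 + 1; back-substituting gives 1 = 24·14 − 5·67, so 14⁻¹ ≡ 24 (mod 67).
Since φ is injective, we compute φ⁻¹(29): solve 14x + 39 ≡ 29 (mod 67), i.e. 14x ≡ 57 (mod 67).
Multiplying by 14⁻¹ = 24 gives x ≡ 24·57 = 1368 = 20·67 + 28 ≡ 28 (mod 67).
Check: φ(28) = 14·28 + 39 = 431 = 6·67 + 29 ≡ 29 (mod 67).

28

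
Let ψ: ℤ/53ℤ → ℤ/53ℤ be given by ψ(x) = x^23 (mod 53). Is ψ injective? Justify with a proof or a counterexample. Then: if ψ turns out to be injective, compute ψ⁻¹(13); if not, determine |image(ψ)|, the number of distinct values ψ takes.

47

Since 53 is prime, the nonzero elements of ℤ/53ℤ form a cyclic group of order 52.
As gcd(23, 52) = 1, raising to the 23rd power is a bijection on this group: if a^23 ≡ b^23 then (ab^{−1})^23 = 1, and the only element of order dividing gcd(23, 52) = 1 is 1, so a = b.
With ψ(0) = 0 this makes ψ injective on all of ℤ/53ℤ, hence bijective (finite equal-size domain and codomain). In particular ψ is injective.
Since ψ is injective, we find the preimage of 13. The inverse of x ↦ x^23 on (ℤ/53ℤ)^× is x ↦ x^43, because 23·43 = 989 = 19·52 + 1 ≡ 1 (mod 52) and x^{52} = 1 for x ≠ 0 (Fermat). So ψ⁻¹(13) = 13^43 mod 53.
Repeated squaring mod 53: 13^1 ≡ 13, 13^2 ≡ 13² = 169 ≡ 10, 13^4 ≡ 10² = 100 ≡ 47, 13^8 ≡ 47² = 2209 ≡ 36, 13^16 ≡ 36² = 1296 ≡ 24, 13^32 ≡ 24² = 576 ≡ 46. Since 43 = 32 + 8 + 2 + 1, 13^43 ≡ 46·36·10·13: 46·36 = 1656 ≡ 13, then 13·10 = 130 ≡ 24, then 24·13 = 312 ≡ 47. So 13^43 ≡ 47 (mod 53).
Hence ψ⁻¹(13) = 47.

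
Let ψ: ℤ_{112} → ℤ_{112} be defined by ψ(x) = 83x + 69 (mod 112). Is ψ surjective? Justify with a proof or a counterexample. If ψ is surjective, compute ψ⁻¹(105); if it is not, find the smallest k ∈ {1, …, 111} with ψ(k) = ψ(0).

Recall that surjectivity means every element of the codomain has a preimage under ψ.
Since gcd(83, 112) = 1, 83 is invertible modulo 112. Euclid's algorithm: 112 = 1·83 + 29, 83 = 2·29 + 25, 29 = 1·25 + 4, 25 = 6·4 + 1; back-substituting gives 1 = 27·83 − 20·112, so 83⁻¹ ≡ 27 (mod 112).
Then y ↦ 27(y − 69) is a two-sided inverse to ψ, so every y ∈ ℤ_{112} has a preimage.
Hence ψ is surjective.
Since ψ is surjective, we compute ψ⁻¹(105): solve 83x + 69 ≡ 105 (mod 112), i.e. 83x ≡ 36 (mod 112).
Multiplying by 83⁻¹ = 27 gives x ≡ 27·36 = 972 = 8·112 + 76 ≡ 76 (mod 112).
Check: ψ(76) = 83·76 + 69 = 6377 = 56·112 + 105 ≡ 105 (mod 112).

76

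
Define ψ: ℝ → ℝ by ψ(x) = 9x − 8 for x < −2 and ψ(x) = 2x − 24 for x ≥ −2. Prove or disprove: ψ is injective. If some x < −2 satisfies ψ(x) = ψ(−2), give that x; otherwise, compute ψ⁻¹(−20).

Both pieces are strictly increasing (slopes 9 and 2), so each is injective on its own interval.
The left piece maps (−∞, −2) onto (−∞, −26); the right piece maps [−2, ∞) onto [−28, ∞).
These images overlap. In particular ψ(−2) = −28 (right piece), and solving 9x − 8 = −28 on the left piece gives x = −20/9 < −2.
So ψ(−20/9) = ψ(−2) with −20/9 ≠ −2, and ψ is not injective. This x = −20/9 is the requested value below −2.

-20/9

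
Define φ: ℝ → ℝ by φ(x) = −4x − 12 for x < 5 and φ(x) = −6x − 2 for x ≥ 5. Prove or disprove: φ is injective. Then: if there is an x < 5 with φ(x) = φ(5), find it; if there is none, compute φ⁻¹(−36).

17/3

Both pieces are strictly decreasing (slopes −4 and −6), so each is injective on its own interval.
The left piece maps (−∞, 5) onto (−32, ∞); the right piece maps [5, ∞) onto (−∞, −32].
These images are disjoint, so no value is attained by both pieces. So φ is injective.
Because the two images are disjoint, no x < 5 has φ(x) = φ(5), so we compute φ⁻¹(−36): −36 lies in (−∞, −32], so solve −6x − 2 = −36: x = (−36 + 2)/(−6) = 17/3.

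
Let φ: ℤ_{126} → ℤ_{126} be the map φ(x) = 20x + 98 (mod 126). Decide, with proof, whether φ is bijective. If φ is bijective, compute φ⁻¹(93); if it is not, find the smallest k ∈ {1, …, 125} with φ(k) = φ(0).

63

We have gcd(20, 126) = 2 > 1. Taking s = 0 and t = 63: φ(0) = 98 and φ(63) = 20·63 + 98 = 1358 ≡ 98 (mod 126).
So φ(0) = φ(63) while 0 ≠ 63, therefore φ is not injective, hence not bijective.
Since φ is not bijective, we find the least positive k with φ(k) = φ(0): this means 20k ≡ 0 (mod 126), i.e. 126 ∣ 20k. Since gcd(20, 126) = 2, dividing through by 2 this holds exactly when 63 ∣ 10k, and as gcd(10, 63) = 1, exactly when 63 ∣ k.
The smallest positive such k is 63.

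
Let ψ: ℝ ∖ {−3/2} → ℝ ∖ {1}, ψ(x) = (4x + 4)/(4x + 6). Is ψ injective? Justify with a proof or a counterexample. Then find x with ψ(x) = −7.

Suppose ψ(u) = ψ(v). Cross-multiplying: (4u + 4)(4v + 6) = (4v + 4)(4u + 6).
Expanding both sides and cancelling the symmetric terms leaves 8·(u − v) = 0. Since 8 ≠ 0, u = v. So ψ is injective.
Solving ψ(x) = −7: cross-multiplying gives 4x + 4 = −7(4x + 6), which rearranges to 32x = −46, so x = −23/16.

-23/16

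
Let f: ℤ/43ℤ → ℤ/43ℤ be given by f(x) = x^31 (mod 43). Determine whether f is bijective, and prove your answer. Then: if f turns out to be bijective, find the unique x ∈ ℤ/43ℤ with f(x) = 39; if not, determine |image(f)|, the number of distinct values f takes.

Since 43 is prime, the nonzero elements of ℤ/43ℤ form a cyclic group of order 42.
As gcd(31, 42) = 1, raising to the 31st power is a bijection on this group: if x_1^31 ≡ x_2^31 then (x_1x_2^{−1})^31 = 1, and the only element of order dividing gcd(31, 42) = 1 is 1, so x_1 = x_2.
With f(0) = 0 this makes f injective on all of ℤ/43ℤ, hence bijective (finite equal-size domain and codomain). In particular f is bijective.
Since f is bijective, we find the preimage of 39. The inverse of x ↦ x^31 on (ℤ/43ℤ)^× is x ↦ x^19, because 31·19 = 589 = 14·42 + 1 ≡ 1 (mod 42) and x^{42} = 1 for x ≠ 0 (Fermat). So f⁻¹(39) = 39^19 mod 43.
Repeated squaring mod 43: 39^1 ≡ 39, 39^2 ≡ 39² = 1521 ≡ 16, 39^4 ≡ 16² = 256 ≡ 41, 39^8 ≡ 41² = 1681 ≡ 4, 39^16 ≡ 4² = 16. Since 19 = 16 + 2 + 1, 39^19 ≡ 16·16·39: 16·16 = 256 ≡ 41, then 41·39 = 1599 ≡ 8. So 39^19 ≡ 8 (mod 43).
Hence f⁻¹(39) = 8.

8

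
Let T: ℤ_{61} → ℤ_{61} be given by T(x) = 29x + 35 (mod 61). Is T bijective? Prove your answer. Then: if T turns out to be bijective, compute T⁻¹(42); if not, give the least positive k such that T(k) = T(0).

36

Suppose T(u) = T(v) in ℤ_{61}. Then 29u + 35 ≡ 29v + 35 (mod 61), so 29(u − v) ≡ 0 (mod 61).
Since gcd(29, 61) = 1, 29 is invertible modulo 61, thus u − v ≡ 0 (mod 61), i.e. u = v.
We now compute 29⁻¹ mod 61 explicitly. Euclid's algorithm: 61 = 2·29 + 3, 29 = 9·3 + 2, 3 = 1·2 + 1; back-substituting gives 1 = 40·29 − 19·61, so 29⁻¹ ≡ 40 (mod 61).
For any y ∈ ℤ_{61}, x = 40(y − 35) mod 61 satisfies T(x) = 29·40(y − 35) + 35 ≡ y (since 29·40 ≡ 1 mod 61). So every y has a preimage.
Hence T is bijective.
Since T is bijective, we compute T⁻¹(42): solve 29x + 35 ≡ 42 (mod 61), i.e. 29x ≡ 7 (mod 61).
Multiplying by 29⁻¹ = 40 gives x ≡ 40·7 = 280 = 4·61 + 36 ≡ 36 (mod 61).
Check: T(36) = 29·36 + 35 = 1079 = 17·61 + 42 ≡ 42 (mod 61).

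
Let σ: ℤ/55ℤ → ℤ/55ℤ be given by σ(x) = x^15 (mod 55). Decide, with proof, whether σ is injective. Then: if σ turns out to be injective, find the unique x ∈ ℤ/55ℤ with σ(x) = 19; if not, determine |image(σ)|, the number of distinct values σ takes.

σ(2): Repeated squaring mod 55: 2^1 ≡ 2, 2^2 ≡ 2² = 4, 2^4 ≡ 4² = 16, 2^8 ≡ 16² = 256 ≡ 36. Since 15 = 8 + 4 + 2 + 1, 2^15 ≡ 36·16·4·2: 36·16 = 576 ≡ 26, then 26·4 = 104 ≡ 49, then 49·2 = 98 ≡ 43. So 2^15 ≡ 43 (mod 55).
σ(7): Repeated squaring mod 55: 7^1 ≡ 7, 7^2 ≡ 7² = 49, 7^4 ≡ 49² = 2401 ≡ 36, 7^8 ≡ 36² = 1296 ≡ 31. Since 15 = 8 + 4 + 2 + 1, 7^15 ≡ 31·36·49·7: 31·36 = 1116 ≡ 16, then 16·49 = 784 ≡ 14, then 14·7 = 98 ≡ 43. So 7^15 ≡ 43 (mod 55).
So σ(2) = σ(7) = 43 while 2 ≠ 7, therefore σ is not injective.
Since σ is not injective, we determine |image(σ)|. Computing x^15 mod 55 for each x (by repeated squaring, reducing mod 55 at every step), the values σ(0), σ(1), …, σ(54) are: 0, 1, 43, 12, 34, 45, 21, 43, 32, 34, 10, 11, 23, 32, 34, 45, 1, 43, 32, 54, 45, 21, 33, 12, 54, 45, 1, 23, 32, 54, 10, 1, 43, 22, 34, 10, 1, 23, 12, 54, 10, 21, 23, 32, 44, 45, 21, 23, 12, 34, 10, 21, 43, 12, 54.
The distinct values are {0, 1, 10, 11, 12, 21, 22, 23, 32, 33, 34, 43, 44, 45, 54}; there are 15 of them.

15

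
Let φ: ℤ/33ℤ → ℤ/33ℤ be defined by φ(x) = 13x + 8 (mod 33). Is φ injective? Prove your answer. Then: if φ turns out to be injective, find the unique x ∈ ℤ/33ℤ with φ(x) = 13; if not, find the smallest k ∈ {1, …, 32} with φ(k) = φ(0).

8

If φ(x_1) = φ(x_2), then 13x_1 ≡ 13x_2 (mod 33). Because gcd(13, 33) = 1, we may cancel 13 to get x_1 ≡ x_2 (mod 33).
Thus φ is injective.
We now compute 13⁻¹ mod 33 explicitly. Euclid's algorithm: 33 = 2·13 + 7, 13 = 1·7 + 6, 7 = 1·6 + 1; back-substituting gives 1 = 28·13 − 11·33, so 13⁻¹ ≡ 28 (mod 33).
Since φ is injective, we compute φ⁻¹(13): solve 13x + 8 ≡ 13 (mod 33), i.e. 13x ≡ 5 (mod 33).
Multiplying by 13⁻¹ = 28 gives x ≡ 28·5 = 140 = 4·33 + 8 ≡ 8 (mod 33).
Check: φ(8) = 13·8 + 8 = 112 = 3·33 + 13 ≡ 13 (mod 33).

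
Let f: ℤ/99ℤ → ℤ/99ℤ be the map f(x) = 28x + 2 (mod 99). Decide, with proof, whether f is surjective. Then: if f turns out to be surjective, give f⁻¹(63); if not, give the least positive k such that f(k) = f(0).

34

Recall that f is surjective if every y in the codomain equals f(x) for some x in the domain.
Since gcd(28, 99) = 1, 28 is invertible modulo 99. Euclid's algorithm: 99 = 3·28 + 15, 28 = 1·15 + 13, 15 = 1·13 + 2, 13 = 6·2 + 1; back-substituting gives 1 = 46·28 − 13·99, so 28⁻¹ ≡ 46 (mod 99).
For any y ∈ ℤ/99ℤ, x = 46(y − 2) mod 99 satisfies f(x) = 28·46(y − 2) + 2 ≡ y (since 28·46 ≡ 1 mod 99). So every y has a preimage.
So f is surjective.
Since f is surjective, we find f⁻¹(63): we need 28x ≡ 63 − 2 ≡ 61 (mod 99). Using 28⁻¹ = 46: x ≡ 46·61 = 2806 = 28·99 + 34, so x = 34.
Check: f(34) = 28·34 + 2 = 954 = 9·99 + 63 ≡ 63 (mod 99).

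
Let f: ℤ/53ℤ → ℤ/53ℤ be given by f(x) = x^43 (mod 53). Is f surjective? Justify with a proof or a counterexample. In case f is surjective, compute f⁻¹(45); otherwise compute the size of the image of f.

50

Since 53 is prime, the nonzero elements of ℤ/53ℤ form a cyclic group of order 52.
As gcd(43, 52) = 1, raising to the 43rd power is a bijection on this group: if u^43 ≡ v^43 then (uv^{−1})^43 = 1, and the only element of order dividing gcd(43, 52) = 1 is 1, so u = v.
With f(0) = 0 this makes f injective on all of ℤ/53ℤ, hence bijective (finite equal-size domain and codomain). In particular f is surjective.
Since f is surjective, we find the preimage of 45. The inverse of x ↦ x^43 on (ℤ/53ℤ)^× is x ↦ x^23, because 43·23 = 989 = 19·52 + 1 ≡ 1 (mod 52) and x^{52} = 1 for x ≠ 0 (Fermat). So f⁻¹(45) = 45^23 mod 53.
Repeated squaring mod 53: 45^1 ≡ 45, 45^2 ≡ 45² = 2025 ≡ 11, 45^4 ≡ 11² = 121 ≡ 15, 45^8 ≡ 15² = 225 ≡ 13, 45^16 ≡ 13² = 169 ≡ 10. Since 23 = 16 + 4 + 2 + 1, 45^23 ≡ 10·15·11·45: 10·15 = 150 ≡ 44, then 44·11 = 484 ≡ 7, then 7·45 = 315 ≡ 50. So 45^23 ≡ 50 (mod 53).
Hence f⁻¹(45) = 50.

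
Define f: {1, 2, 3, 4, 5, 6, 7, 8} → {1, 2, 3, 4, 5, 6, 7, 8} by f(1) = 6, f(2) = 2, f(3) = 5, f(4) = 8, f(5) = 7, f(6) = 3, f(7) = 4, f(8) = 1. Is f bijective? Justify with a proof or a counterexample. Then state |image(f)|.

The values 6, 2, 5, 8, 7, 3, 4, 1 are a permutation of {1, 2, 3, 4, 5, 6, 7, 8}: each element appears exactly once.
So f is injective and surjective, hence bijective.
The image of f is {1, 2, 3, 4, 5, 6, 7, 8}, which has 8 elements.

8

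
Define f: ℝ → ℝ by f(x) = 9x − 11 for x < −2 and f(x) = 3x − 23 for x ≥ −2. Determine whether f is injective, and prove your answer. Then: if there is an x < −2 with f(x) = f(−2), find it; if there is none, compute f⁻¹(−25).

Both pieces are strictly increasing (slopes 9 and 3), so each is injective on its own interval.
The left piece maps (−∞, −2) onto (−∞, −29); the right piece maps [−2, ∞) onto [−29, ∞).
These images are disjoint, so no value is attained by both pieces. So f is injective.
Because the two images are disjoint, no x < −2 has f(x) = f(−2), so we compute f⁻¹(−25): −25 lies in [−29, ∞), so solve 3x − 23 = −25: x = (−25 + 23)/3 = −2/3.

-2/3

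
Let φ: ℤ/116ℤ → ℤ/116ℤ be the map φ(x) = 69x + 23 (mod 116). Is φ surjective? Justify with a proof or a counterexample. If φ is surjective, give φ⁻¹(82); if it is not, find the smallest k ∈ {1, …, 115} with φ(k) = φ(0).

95

Since gcd(69, 116) = 1, 69 is invertible modulo 116. Euclid's algorithm: 116 = 1·69 + 47, 69 = 1·47 + 22, 47 = 2·22 + 3, 22 = 7·3 + 1; back-substituting gives 1 = 37·69 − 22·116, so 69⁻¹ ≡ 37 (mod 116).
Then y ↦ 37(y − 23) is a two-sided inverse to φ, so every y ∈ ℤ/116ℤ has a preimage.
Therefore φ is surjective.
Since φ is surjective, we find φ⁻¹(82): we need 69x ≡ 82 − 23 ≡ 59 (mod 116). Using 69⁻¹ = 37: x ≡ 37·59 = 2183 = 18·116 + 95, so x = 95.
Check: φ(95) = 69·95 + 23 = 6578 = 56·116 + 82 ≡ 82 (mod 116).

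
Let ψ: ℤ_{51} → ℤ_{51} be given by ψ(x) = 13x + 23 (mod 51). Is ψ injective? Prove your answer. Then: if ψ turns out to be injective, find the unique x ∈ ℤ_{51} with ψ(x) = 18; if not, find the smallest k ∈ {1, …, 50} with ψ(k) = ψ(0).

Recall: ψ is injective if ψ(a) = ψ(b) implies a = b.
If ψ(a) = ψ(b), then 13a ≡ 13b (mod 51). Because gcd(13, 51) = 1, we may cancel 13 to get a ≡ b (mod 51).
Thus ψ is injective.
We now compute 13⁻¹ mod 51 explicitly. Euclid's algorithm: 51 = 3·13 + 12, 13 = 1·12 + 1; back-substituting gives 1 = 4·13 − 1·51, so 13⁻¹ ≡ 4 (mod 51).
Since ψ is injective, we find ψ⁻¹(18): we need 13x ≡ 18 − 23 ≡ 46 (mod 51). Using 13⁻¹ = 4: x ≡ 4·46 = 184 = 3·51 + 31, so x = 31.
Check: ψ(31) = 13·31 + 23 = 426 = 8·51 + 18 ≡ 18 (mod 51).

31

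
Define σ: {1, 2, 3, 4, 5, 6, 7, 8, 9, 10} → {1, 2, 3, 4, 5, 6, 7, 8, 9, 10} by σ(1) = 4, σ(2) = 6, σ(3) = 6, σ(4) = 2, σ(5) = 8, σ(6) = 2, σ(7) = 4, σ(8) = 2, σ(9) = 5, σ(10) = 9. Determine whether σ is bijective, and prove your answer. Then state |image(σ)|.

σ(2) = 6 = σ(3) with 2 ≠ 3, so σ is not injective, hence not bijective.
The image of σ is {2, 4, 5, 6, 8, 9}, which has 6 elements.

6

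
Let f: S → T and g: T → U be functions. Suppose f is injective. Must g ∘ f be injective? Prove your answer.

No. Take S = T = U = {0, 1, 2}, f = identity (injective), and g(x) = 0 for every x.
Then (g ∘ f)(0) = 0 = (g ∘ f)(2) with 0 ≠ 2, so g ∘ f is not injective.

not injective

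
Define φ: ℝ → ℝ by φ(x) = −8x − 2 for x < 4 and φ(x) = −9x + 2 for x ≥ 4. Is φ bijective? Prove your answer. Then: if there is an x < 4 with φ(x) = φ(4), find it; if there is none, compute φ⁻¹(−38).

Both pieces are strictly decreasing (slopes −8 and −9), so each is injective on its own interval.
The left piece maps (−∞, 4) onto (−34, ∞); the right piece maps [4, ∞) onto (−∞, −34].
Since −34 = −34, the images partition ℝ: φ is injective and surjective, hence bijective.
Because the two images are disjoint, no x < 4 has φ(x) = φ(4), so we compute φ⁻¹(−38): −38 lies in (−∞, −34], so solve −9x + 2 = −38: x = (−38 − 2)/(−9) = 40/9.

40/9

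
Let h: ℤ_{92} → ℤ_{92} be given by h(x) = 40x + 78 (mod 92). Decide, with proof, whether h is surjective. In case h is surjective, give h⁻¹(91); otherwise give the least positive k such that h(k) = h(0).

23

Recall that h is surjective if every y in the codomain equals h(x) for some x in the domain.
Since gcd(40, 92) = 4, we have 40x ≡ 0 (mod 4) for all x, so h(x) ≡ 2 (mod 4).
But 0 ≢ 2 (mod 4), so 0 ∈ ℤ_{92} has no preimage. Therefore h is not surjective.
Since h is not surjective, we find the least positive k with h(k) = h(0): this means 40k ≡ 0 (mod 92), i.e. 92 ∣ 40k. Since gcd(40, 92) = 4, dividing through by 4 this holds exactly when 23 ∣ 10k, and as gcd(10, 23) = 1, exactly when 23 ∣ k.
The smallest positive such k is 23.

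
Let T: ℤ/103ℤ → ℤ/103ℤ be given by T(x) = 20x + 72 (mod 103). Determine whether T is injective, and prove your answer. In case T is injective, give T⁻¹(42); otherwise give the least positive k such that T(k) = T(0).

50

If T(s) = T(t), then 20s ≡ 20t (mod 103). Because gcd(20, 103) = 1, we may cancel 20 to get s ≡ t (mod 103).
So T is injective.
We now compute 20⁻¹ mod 103 explicitly. Euclid's algorithm: 103 = 5·20 + 3, 20 = 6·3 + 2, 3 = 1·2 + 1; back-substituting gives 1 = 67·20 − 13·103, so 20⁻¹ ≡ 67 (mod 103).
Since T is injective, we compute T⁻¹(42): solve 20x + 72 ≡ 42 (mod 103), i.e. 20x ≡ 73 (mod 103).
Multiplying by 20⁻¹ = 67 gives x ≡ 67·73 = 4891 = 47·103 + 50 ≡ 50 (mod 103).
Check: T(50) = 20·50 + 72 = 1072 = 10·103 + 42 ≡ 42 (mod 103).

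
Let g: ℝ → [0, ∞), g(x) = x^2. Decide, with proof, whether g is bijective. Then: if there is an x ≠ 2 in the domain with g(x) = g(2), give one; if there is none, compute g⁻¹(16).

g(2) = 4 = (−2)^2 = g(−2) (since 2 is even), with 2 ≠ −2. So g is not injective, hence not bijective.
For the follow-up, such an x exists: taking x = −2 ∈ ℝ gives g(−2) = 4 = g(2) with −2 ≠ 2.

-2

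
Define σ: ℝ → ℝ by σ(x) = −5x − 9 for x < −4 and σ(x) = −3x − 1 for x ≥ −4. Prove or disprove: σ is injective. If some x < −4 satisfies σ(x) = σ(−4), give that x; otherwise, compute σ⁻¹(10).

-11/3

Both pieces are strictly decreasing (slopes −5 and −3), so each is injective on its own interval.
The left piece maps (−∞, −4) onto (11, ∞); the right piece maps [−4, ∞) onto (−∞, 11].
These images are disjoint, so no value is attained by both pieces. So σ is injective.
Because the two images are disjoint, no x < −4 has σ(x) = σ(−4), so we compute σ⁻¹(10): 10 lies in (−∞, 11], so solve −3x − 1 = 10: x = (10 + 1)/(−3) = −11/3.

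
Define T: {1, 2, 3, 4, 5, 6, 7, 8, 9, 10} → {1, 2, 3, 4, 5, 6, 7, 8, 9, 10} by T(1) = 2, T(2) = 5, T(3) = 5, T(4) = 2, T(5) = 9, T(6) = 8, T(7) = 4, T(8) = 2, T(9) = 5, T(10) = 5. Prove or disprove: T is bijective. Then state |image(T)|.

5

T(2) = 5 = T(3) with 2 ≠ 3, so T is not injective, hence not bijective.
The image of T is {2, 4, 5, 8, 9}, which has 5 elements.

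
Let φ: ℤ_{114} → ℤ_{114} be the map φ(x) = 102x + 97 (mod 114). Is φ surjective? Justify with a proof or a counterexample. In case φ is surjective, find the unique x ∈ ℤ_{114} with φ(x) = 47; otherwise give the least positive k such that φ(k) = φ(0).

19

Recall: φ is surjective if every y in the codomain equals φ(x) for some x in the domain.
Since gcd(102, 114) = 6, we have 102x ≡ 0 (mod 6) for all x, so φ(x) ≡ 1 (mod 6).
But 0 ≢ 1 (mod 6), so 0 ∈ ℤ_{114} has no preimage. Hence φ is not surjective.
Since φ is not surjective, we find the least positive k with φ(k) = φ(0): this means 102k ≡ 0 (mod 114), i.e. 114 ∣ 102k. Since gcd(102, 114) = 6, dividing through by 6 this holds exactly when 19 ∣ 17k, and as gcd(17, 19) = 1, exactly when 19 ∣ k.
The smallest positive such k is 19.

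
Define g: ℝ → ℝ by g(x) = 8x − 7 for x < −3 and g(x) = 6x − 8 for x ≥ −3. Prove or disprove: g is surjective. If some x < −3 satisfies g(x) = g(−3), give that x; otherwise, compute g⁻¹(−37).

Both pieces are strictly increasing (slopes 8 and 6), so each is injective on its own interval.
The left piece maps (−∞, −3) onto (−∞, −31); the right piece maps [−3, ∞) onto [−26, ∞).
The union (−∞, −31) ∪ [−26, ∞) omits the interval between −31 and −26; in particular −31 has no preimage. So g is not surjective.
Because the two images are disjoint, no x < −3 has g(x) = g(−3), so we compute g⁻¹(−37): −37 lies in (−∞, −31), so solve 8x − 7 = −37: x = (−37 + 7)/8 = −15/4.

-15/4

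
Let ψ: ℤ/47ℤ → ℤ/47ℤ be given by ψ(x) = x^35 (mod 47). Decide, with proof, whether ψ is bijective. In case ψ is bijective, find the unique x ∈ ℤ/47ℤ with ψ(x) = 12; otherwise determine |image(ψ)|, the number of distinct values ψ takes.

Since 47 is prime, the nonzero elements of ℤ/47ℤ form a cyclic group of order 46.
As gcd(35, 46) = 1, raising to the 35th power is a bijection on this group: if s^35 ≡ t^35 then (st^{−1})^35 = 1, and the only element of order dividing gcd(35, 46) = 1 is 1, so s = t.
With ψ(0) = 0 this makes ψ injective on all of ℤ/47ℤ, hence bijective (finite equal-size domain and codomain). In particular ψ is bijective.
Since ψ is bijective, we find the preimage of 12. The inverse of x ↦ x^35 on (ℤ/47ℤ)^× is x ↦ x^25, because 35·25 = 875 = 19·46 + 1 ≡ 1 (mod 46) and x^{46} = 1 for x ≠ 0 (Fermat). So ψ⁻¹(12) = 12^25 mod 47.
Repeated squaring mod 47: 12^1 ≡ 12, 12^2 ≡ 12² = 144 ≡ 3, 12^4 ≡ 3² = 9, 12^8 ≡ 9² = 81 ≡ 34, 12^16 ≡ 34² = 1156 ≡ 28. Since 25 = 16 + 8 + 1, 12^25 ≡ 28·34·12: 28·34 = 952 ≡ 12, then 12·12 = 144 ≡ 3. So 12^25 ≡ 3 (mod 47).
Hence ψ⁻¹(12) = 3.

3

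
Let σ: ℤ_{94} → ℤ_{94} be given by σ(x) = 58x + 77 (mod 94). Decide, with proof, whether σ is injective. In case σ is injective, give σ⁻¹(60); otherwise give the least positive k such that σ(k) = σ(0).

By definition, σ is injective when σ(a) = σ(b) forces a = b.
We have gcd(58, 94) = 2 > 1. Taking a = 0 and b = 47: σ(0) = 77 and σ(47) = 58·47 + 77 = 2803 ≡ 77 (mod 94).
So σ(0) = σ(47) while 0 ≠ 47, so σ is not injective.
Since σ is not injective, we find the least positive k with σ(k) = σ(0): this means 58k ≡ 0 (mod 94), i.e. 94 ∣ 58k. Since gcd(58, 94) = 2, dividing through by 2 this holds exactly when 47 ∣ 29k, and as gcd(29, 47) = 1, exactly when 47 ∣ k.
The smallest positive such k is 47.

47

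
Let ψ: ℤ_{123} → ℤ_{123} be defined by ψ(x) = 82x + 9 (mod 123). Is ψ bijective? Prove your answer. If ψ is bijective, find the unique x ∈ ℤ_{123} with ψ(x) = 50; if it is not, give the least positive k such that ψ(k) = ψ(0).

3

We have gcd(82, 123) = 41 > 1. Taking x_1 = 0 and x_2 = 3: ψ(0) = 9 and ψ(3) = 82·3 + 9 = 255 ≡ 9 (mod 123).
So ψ(0) = ψ(3) while 0 ≠ 3, therefore ψ is not injective, hence not bijective.
Since ψ is not bijective, we find the least positive k with ψ(k) = ψ(0): this means 82k ≡ 0 (mod 123), i.e. 123 ∣ 82k. Since gcd(82, 123) = 41, dividing through by 41 this holds exactly when 3 ∣ 2k, and as gcd(2, 3) = 1, exactly when 3 ∣ k.
The smallest positive such k is 3.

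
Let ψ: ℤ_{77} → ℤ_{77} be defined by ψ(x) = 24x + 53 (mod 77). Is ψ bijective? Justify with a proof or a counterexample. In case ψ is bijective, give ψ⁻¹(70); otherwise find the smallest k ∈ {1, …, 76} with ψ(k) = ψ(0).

36

If ψ(s) = ψ(t), then 24s ≡ 24t (mod 77). Because gcd(24, 77) = 1, we may cancel 24 to get s ≡ t (mod 77).
We now compute 24⁻¹ mod 77 explicitly. Euclid's algorithm: 77 = 3·24 + 5, 24 = 4·5 + 4, 5 = 1·4 + 1; back-substituting gives 1 = 61·24 − 19·77, so 24⁻¹ ≡ 61 (mod 77).
For any y ∈ ℤ_{77}, x = 61(y − 53) mod 77 satisfies ψ(x) = 24·61(y − 53) + 53 ≡ y (since 24·61 ≡ 1 mod 77). So every y has a preimage.
Therefore ψ is bijective.
Since ψ is bijective, we compute ψ⁻¹(70): solve 24x + 53 ≡ 70 (mod 77), i.e. 24x ≡ 17 (mod 77).
Multiplying by 24⁻¹ = 61 gives x ≡ 61·17 = 1037 = 13·77 + 36 ≡ 36 (mod 77).
Check: ψ(36) = 24·36 + 53 = 917 = 11·77 + 70 ≡ 70 (mod 77).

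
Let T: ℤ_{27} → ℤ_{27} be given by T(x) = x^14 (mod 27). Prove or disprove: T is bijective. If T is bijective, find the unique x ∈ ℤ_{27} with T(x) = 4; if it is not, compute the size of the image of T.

10

T(0) = 0^14 = 0.
T(3): Repeated squaring mod 27: 3^1 ≡ 3, 3^2 ≡ 3² = 9, 3^4 ≡ 9² = 81 ≡ 0, 3^8 ≡ 0² = 0. Since 14 = 8 + 4 + 2, 3^14 ≡ 0·0·9: 0·0 = 0, then 0·9 = 0. So 3^14 ≡ 0 (mod 27).
So T(0) = T(3) = 0 while 0 ≠ 3, thus T is not injective, hence not bijective.
Since T is not bijective, we determine |image(T)|. Computing x^14 mod 27 for each x (by repeated squaring, reducing mod 27 at every step), the values T(0), T(1), …, T(26) are: 0, 1, 22, 0, 25, 7, 0, 13, 10, 0, 19, 4, 0, 16, 16, 0, 4, 19, 0, 10, 13, 0, 7, 25, 0, 22, 1.
The distinct values are {0, 1, 4, 7, 10, 13, 16, 19, 22, 25}; there are 10 of them.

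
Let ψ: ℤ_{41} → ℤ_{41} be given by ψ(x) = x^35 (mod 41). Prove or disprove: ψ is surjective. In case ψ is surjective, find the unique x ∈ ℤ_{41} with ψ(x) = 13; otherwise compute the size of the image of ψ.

ψ(3): Repeated squaring mod 41: 3^1 ≡ 3, 3^2 ≡ 3² = 9, 3^4 ≡ 9² = 81 ≡ 40, 3^8 ≡ 40² = 1600 ≡ 1, 3^16 ≡ 1² = 1, 3^32 ≡ 1² = 1. Since 35 = 32 + 2 + 1, 3^35 ≡ 1·9·3: 1·9 = 9, then 9·3 = 27. So 3^35 ≡ 27 (mod 41).
ψ(7): Repeated squaring mod 41: 7^1 ≡ 7, 7^2 ≡ 7² = 49 ≡ 8, 7^4 ≡ 8² = 64 ≡ 23, 7^8 ≡ 23² = 529 ≡ 37, 7^16 ≡ 37² = 1369 ≡ 16, 7^32 ≡ 16² = 256 ≡ 10. Since 35 = 32 + 2 + 1, 7^35 ≡ 10·8·7: 10·8 = 80 ≡ 39, then 39·7 = 273 ≡ 27. So 7^35 ≡ 27 (mod 41).
So ψ(3) = ψ(7) = 27 while 3 ≠ 7, so ψ is not injective.
A non-injective map from the 41-element set ℤ_{41} to itself takes at most 40 distinct values, so it cannot be surjective. Thus ψ is not surjective.
Since ψ is not surjective, we determine |image(ψ)|. Computing x^35 mod 41 for each x (by repeated squaring, reducing mod 41 at every step), the values ψ(0), ψ(1), …, ψ(40) are: 0, 1, 9, 27, 40, 32, 38, 27, 32, 32, 1, 14, 14, 27, 38, 3, 1, 38, 1, 38, 9, 32, 3, 40, 3, 40, 38, 3, 14, 27, 27, 40, 9, 9, 14, 3, 9, 1, 14, 32, 40.
The distinct values are {0, 1, 3, 9, 14, 27, 32, 38, 40}; there are 9 of them.

9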